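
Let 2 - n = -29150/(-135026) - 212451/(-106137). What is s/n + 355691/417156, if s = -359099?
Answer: 3889180030363258655/2356170507456 ≈ 1.6506e+6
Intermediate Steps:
n = -519632192/2388542427 (n = 2 - (-29150/(-135026) - 212451/(-106137)) = 2 - (-29150*(-1/135026) - 212451*(-1/106137)) = 2 - (14575/67513 + 70817/35379) = 2 - 1*5296717046/2388542427 = 2 - 5296717046/2388542427 = -519632192/2388542427 ≈ -0.21755)
s/n + 355691/417156 = -359099/(-519632192/2388542427) + 355691/417156 = -359099*(-2388542427/519632192) + 355691*(1/417156) = 37292312912751/22592704 + 355691/417156 = 3889180030363258655/2356170507456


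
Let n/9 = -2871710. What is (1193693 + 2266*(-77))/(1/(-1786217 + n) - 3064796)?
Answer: -28162437802077/84685238607173 ≈ -0.33255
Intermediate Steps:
n = -25845390 (n = 9*(-2871710) = -25845390)
(1193693 + 2266*(-77))/(1/(-1786217 + n) - 3064796) = (1193693 + 2266*(-77))/(1/(-1786217 - 25845390) - 3064796) = (1193693 - 174482)/(1/(-27631607) - 3064796) = 1019211/(-1/27631607 - 3064796) = 1019211/(-84685238607173/27631607) = 1019211*(-27631607/84685238607173) = -28162437802077/84685238607173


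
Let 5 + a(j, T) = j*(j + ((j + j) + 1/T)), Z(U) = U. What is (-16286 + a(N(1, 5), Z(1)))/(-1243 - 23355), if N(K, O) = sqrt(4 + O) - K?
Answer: 16277/24598 ≈ 0.66172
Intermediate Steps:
a(j, T) = -5 + j*(1/T + 3*j) (a(j, T) = -5 + j*(j + ((j + j) + 1/T)) = -5 + j*(j + (2*j + 1/T)) = -5 + j*(j + (1/T + 2*j)) = -5 + j*(1/T + 3*j))
(-16286 + a(N(1, 5), Z(1)))/(-1243 - 23355) = (-16286 + (-5 + 3*(sqrt(4 + 5) - 1*1)**2 + (sqrt(4 + 5) - 1*1)/1))/(-1243 - 23355) = (-16286 + (-5 + 3*(sqrt(9) - 1)**2 + (sqrt(9) - 1)*1))/(-24598) = (-16286 + (-5 + 3*(3 - 1)**2 + (3 - 1)*1))*(-1/24598) = (-16286 + (-5 + 3*2**2 + 2*1))*(-1/24598) = (-16286 + (-5 + 3*4 + 2))*(-1/24598) = (-16286 + (-5 + 12 + 2))*(-1/24598) = (-16286 + 9)*(-1/24598) = -16277*(-1/24598) = 16277/24598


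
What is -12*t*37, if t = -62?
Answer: 27528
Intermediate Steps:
-12*t*37 = -12*(-62)*37 = 744*37 = 27528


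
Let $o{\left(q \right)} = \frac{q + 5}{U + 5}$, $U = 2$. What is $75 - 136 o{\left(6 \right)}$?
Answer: $- \frac{971}{7} \approx -138.71$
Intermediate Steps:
$o{\left(q \right)} = \frac{5}{7} + \frac{q}{7}$ ($o{\left(q \right)} = \frac{q + 5}{2 + 5} = \frac{5 + q}{7} = \left(5 + q\right) \frac{1}{7} = \frac{5}{7} + \frac{q}{7}$)
$75 - 136 o{\left(6 \right)} = 75 - 136 \left(\frac{5}{7} + \frac{1}{7} \cdot 6\right) = 75 - 136 \left(\frac{5}{7} + \frac{6}{7}\right) = 75 - \frac{1496}{7} = - \frac{971}{7}$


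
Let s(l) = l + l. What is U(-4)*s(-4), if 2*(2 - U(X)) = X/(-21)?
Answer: -320/21 ≈ -15.238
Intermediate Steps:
s(l) = 2*l
U(X) = 2 + X/42 (U(X) = 2 - X/(2*(-21)) = 2 - X*(-1)/(2*21) = 2 - (-1)*X/42 = 2 + X/42)
U(-4)*s(-4) = (2 + (1/42)*(-4))*(2*(-4)) = (2 - 2/21)*(-8) = (40/21)*(-8) = -320/21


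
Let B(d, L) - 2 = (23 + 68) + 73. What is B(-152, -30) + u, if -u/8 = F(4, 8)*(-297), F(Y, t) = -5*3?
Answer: -35474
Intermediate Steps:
F(Y, t) = -15
B(d, L) = 166 (B(d, L) = 2 + ((23 + 68) + 73) = 2 + (91 + 73) = 2 + 164 = 166)
u = -35640 (u = -(-120)*(-297) = -8*4455 = -35640)
B(-152, -30) + u = 166 - 35640 = -35474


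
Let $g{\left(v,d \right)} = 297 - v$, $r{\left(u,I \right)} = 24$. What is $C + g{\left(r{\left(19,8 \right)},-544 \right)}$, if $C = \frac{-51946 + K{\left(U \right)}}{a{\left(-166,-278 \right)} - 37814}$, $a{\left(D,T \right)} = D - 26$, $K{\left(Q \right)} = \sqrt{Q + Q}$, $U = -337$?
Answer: $\frac{5213792}{19003} - \frac{i \sqrt{674}}{38006} \approx 274.37 - 0.00068309 i$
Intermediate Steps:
$K{\left(Q \right)} = \sqrt{2} \sqrt{Q}$ ($K{\left(Q \right)} = \sqrt{2 Q} = \sqrt{2} \sqrt{Q}$)
$a{\left(D,T \right)} = -26 + D$ ($a{\left(D,T \right)} = D - 26 = -26 + D$)
$C = \frac{25973}{19003} - \frac{i \sqrt{674}}{38006}$ ($C = \frac{-51946 + \sqrt{2} \sqrt{-337}}{\left(-26 - 166\right) - 37814} = \frac{-51946 + \sqrt{2} i \sqrt{337}}{-192 - 37814} = \frac{-51946 + i \sqrt{674}}{-38006} = \left(-51946 + i \sqrt{674}\right) \left(- \frac{1}{38006}\right) = \frac{25973}{19003} - \frac{i \sqrt{674}}{38006} \approx 1.3668 - 0.00068309 i$)
$C + g{\left(r{\left(19,8 \right)},-544 \right)} = \left(\frac{25973}{19003} - \frac{i \sqrt{674}}{38006}\right) + \left(297 - 24\right) = \left(\frac{25973}{19003} - \frac{i \sqrt{674}}{38006}\right) + 273 = \frac{5213792}{19003} - \frac{i \sqrt{674}}{38006}$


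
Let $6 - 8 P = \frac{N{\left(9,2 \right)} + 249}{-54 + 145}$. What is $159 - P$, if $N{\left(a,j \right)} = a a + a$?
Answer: $\frac{115545}{728} \approx 158.72$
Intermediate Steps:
$N{\left(a,j \right)} = a + a^{2}$ ($N{\left(a,j \right)} = a^{2} + a = a + a^{2}$)
$P = \frac{207}{728}$ ($P = \frac{3}{4} - \frac{\left(9 \left(1 + 9\right) + 249\right) \frac{1}{-54 + 145}}{8} = \frac{3}{4} - \frac{\left(9 \cdot 10 + 249\right) \frac{1}{91}}{8} = \frac{3}{4} - \frac{\left(90 + 249\right) \frac{1}{91}}{8} = \frac{3}{4} - \frac{339 \cdot \frac{1}{91}}{8} = \frac{3}{4} - \frac{339}{728} = \frac{207}{728} \approx 0.28434$)
$159 - P = 159 - \frac{207}{728} = \frac{115545}{728}$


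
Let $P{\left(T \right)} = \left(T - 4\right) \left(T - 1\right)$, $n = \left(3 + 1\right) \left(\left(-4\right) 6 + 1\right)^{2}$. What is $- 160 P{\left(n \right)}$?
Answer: $-714700800$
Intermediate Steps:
$n = 2116$ ($n = 4 \left(-24 + 1\right)^{2} = 4 \left(-23\right)^{2} = 4 \cdot 529 = 2116$)
$P{\left(T \right)} = \left(-1 + T\right) \left(-4 + T\right)$ ($P{\left(T \right)} = \left(-4 + T\right) \left(-1 + T\right) = \left(-1 + T\right) \left(-4 + T\right)$)
$- 160 P{\left(n \right)} = - 160 \left(4 + 2116^{2} - 10580\right) = - 160 \left(4 + 4477456 - 10580\right) = \left(-160\right) 4466880 = -714700800$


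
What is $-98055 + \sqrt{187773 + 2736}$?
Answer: $-98055 + \sqrt{190509} \approx -97619.0$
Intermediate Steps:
$-98055 + \sqrt{187773 + 2736} = -98055 + \sqrt{190509}$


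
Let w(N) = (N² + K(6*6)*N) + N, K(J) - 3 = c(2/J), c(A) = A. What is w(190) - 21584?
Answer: 137579/9 ≈ 15287.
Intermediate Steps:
K(J) = 3 + 2/J
w(N) = N² + 73*N/18 (w(N) = (N² + (3 + 2/((6*6)))*N) + N = (N² + (3 + 2/36)*N) + N = (N² + (3 + 2*(1/36))*N) + N = (N² + (3 + 1/18)*N) + N = (N² + 55*N/18) + N = N² + 73*N/18)
w(190) - 21584 = (1/18)*190*(73 + 18*190) - 21584 = (1/18)*190*(73 + 3420) - 21584 = (1/18)*190*3493 - 21584 = 331835/9 - 21584 = 137579/9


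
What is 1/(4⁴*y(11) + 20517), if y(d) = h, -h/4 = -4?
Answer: 1/24613 ≈ 4.0629e-5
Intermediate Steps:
h = 16 (h = -4*(-4) = 16)
y(d) = 16
1/(4⁴*y(11) + 20517) = 1/(4⁴*16 + 20517) = 1/(256*16 + 20517) = 1/(4096 + 20517) = 1/24613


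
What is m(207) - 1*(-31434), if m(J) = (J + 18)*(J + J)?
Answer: 124584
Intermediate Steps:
m(J) = 2*J*(18 + J) (m(J) = (18 + J)*(2*J) = 2*J*(18 + J))
m(207) - 1*(-31434) = 2*207*(18 + 207) - 1*(-31434) = 2*207*225 + 31434 = 93150 + 31434 = 124584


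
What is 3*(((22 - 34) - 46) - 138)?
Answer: -588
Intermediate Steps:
3*(((22 - 34) - 46) - 138) = 3*((-12 - 46) - 138) = 3*(-58 - 138) = 3*(-196) = -588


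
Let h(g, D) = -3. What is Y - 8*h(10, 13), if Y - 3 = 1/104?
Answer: 2809/104 ≈ 27.010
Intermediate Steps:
Y = 313/104 (Y = 3 + 1/104 = 313/104 ≈ 3.0096)
Y - 8*h(10, 13) = 313/104 - 8*(-3) = 313/104 + 24 = 2809/104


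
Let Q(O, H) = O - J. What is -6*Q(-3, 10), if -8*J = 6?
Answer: 27/2 ≈ 13.500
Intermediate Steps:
J = -¾ (J = -⅛*6 = -¾ ≈ -0.75000)
Q(O, H) = ¾ + O (Q(O, H) = O - 1*(-¾) = O + ¾ = ¾ + O)
-6*Q(-3, 10) = -6*(¾ - 3) = -6*(-9/4) = 27/2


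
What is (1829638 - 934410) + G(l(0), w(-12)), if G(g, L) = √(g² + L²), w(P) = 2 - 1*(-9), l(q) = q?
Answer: 895239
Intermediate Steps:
w(P) = 11 (w(P) = 2 + 9 = 11)
G(g, L) = √(L² + g²)
(1829638 - 934410) + G(l(0), w(-12)) = (1829638 - 934410) + √(11² + 0²) = 895228 + √(121 + 0) = 895228 + √121 = 895228 + 11 = 895239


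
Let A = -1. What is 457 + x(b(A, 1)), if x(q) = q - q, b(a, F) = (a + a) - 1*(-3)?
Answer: 457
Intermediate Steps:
b(a, F) = 3 + 2*a (b(a, F) = 2*a + 3 = 3 + 2*a)
x(q) = 0
457 + x(b(A, 1)) = 457 + 0 = 457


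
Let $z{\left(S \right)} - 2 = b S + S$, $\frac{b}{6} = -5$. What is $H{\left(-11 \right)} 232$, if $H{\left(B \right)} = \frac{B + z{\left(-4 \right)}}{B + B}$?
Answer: $- \frac{12412}{11} \approx -1128.4$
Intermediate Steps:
$b = -30$ ($b = 6 \left(-5\right) = -30$)
$z{\left(S \right)} = 2 - 29 S$ ($z{\left(S \right)} = 2 + \left(- 30 S + S\right) = 2 - 29 S$)
$H{\left(B \right)} = \frac{118 + B}{2 B}$ ($H{\left(B \right)} = \frac{B + \left(2 - -116\right)}{B + B} = \frac{B + \left(2 + 116\right)}{2 B} = \left(B + 118\right) \frac{1}{2 B} = \left(118 + B\right) \frac{1}{2 B} = \frac{118 + B}{2 B}$)
$H{\left(-11 \right)} 232 = \frac{118 - 11}{2 \left(-11\right)} 232 = \frac{1}{2} \left(- \frac{1}{11}\right) 107 \cdot 232 = \left(- \frac{107}{22}\right) 232 = - \frac{12412}{11}$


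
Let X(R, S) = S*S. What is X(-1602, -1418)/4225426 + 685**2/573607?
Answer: 1568020438159/1211866965791 ≈ 1.2939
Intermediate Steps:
X(R, S) = S**2
X(-1602, -1418)/4225426 + 685**2/573607 = (-1418)**2/4225426 + 685**2/573607 = 2010724*(1/4225426) + 469225*(1/573607) = 1005362/2112713 + 469225/573607 = 1568020438159/1211866965791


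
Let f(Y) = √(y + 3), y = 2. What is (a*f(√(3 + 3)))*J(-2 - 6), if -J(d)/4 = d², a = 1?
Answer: -256*√5 ≈ -572.43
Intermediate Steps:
f(Y) = √5 (f(Y) = √(2 + 3) = √5)
J(d) = -4*d²
(a*f(√(3 + 3)))*J(-2 - 6) = (1*√5)*(-4*(-2 - 6)²) = √5*(-4*(-8)²) = √5*(-4*64) = √5*(-256) = -256*√5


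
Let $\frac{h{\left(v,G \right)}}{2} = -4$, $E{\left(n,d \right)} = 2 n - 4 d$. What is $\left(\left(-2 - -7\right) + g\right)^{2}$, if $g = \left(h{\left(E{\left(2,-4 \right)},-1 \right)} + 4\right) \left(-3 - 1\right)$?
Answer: $441$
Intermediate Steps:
$E{\left(n,d \right)} = - 4 d + 2 n$
$h{\left(v,G \right)} = -8$ ($h{\left(v,G \right)} = 2 \left(-4\right) = -8$)
$g = 16$ ($g = \left(-8 + 4\right) \left(-3 - 1\right) = \left(-4\right) \left(-4\right) = 16$)
$\left(\left(-2 - -7\right) + g\right)^{2} = \left(\left(-2 - -7\right) + 16\right)^{2} = \left(\left(-2 + 7\right) + 16\right)^{2} = \left(5 + 16\right)^{2} = 21^{2} = 441$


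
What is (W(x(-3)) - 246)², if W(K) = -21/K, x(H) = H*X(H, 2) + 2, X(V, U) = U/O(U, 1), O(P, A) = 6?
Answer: 71289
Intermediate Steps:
X(V, U) = U/6
x(H) = 2 + H/3 (x(H) = H*((⅙)*2) + 2 = H*(⅓) + 2 = H/3 + 2 = 2 + H/3)
(W(x(-3)) - 246)² = (-21/(2 + (⅓)*(-3)) - 246)² = (-21/(2 - 1) - 246)² = (-21/1 - 246)² = (-21*1 - 246)² = (-21 - 246)² = (-267)² = 71289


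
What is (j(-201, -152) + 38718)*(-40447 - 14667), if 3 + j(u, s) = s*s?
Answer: -3407092366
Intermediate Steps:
j(u, s) = -3 + s**2 (j(u, s) = -3 + s*s = -3 + s**2)
(j(-201, -152) + 38718)*(-40447 - 14667) = ((-3 + (-152)**2) + 38718)*(-40447 - 14667) = ((-3 + 23104) + 38718)*(-55114) = (23101 + 38718)*(-55114) = 61819*(-55114) = -3407092366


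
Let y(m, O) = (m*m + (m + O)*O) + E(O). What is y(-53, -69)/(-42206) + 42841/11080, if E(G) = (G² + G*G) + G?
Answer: 16798009/4974920 ≈ 3.3765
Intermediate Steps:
E(G) = G + 2*G² (E(G) = (G² + G²) + G = 2*G² + G = G + 2*G²)
y(m, O) = m² + O*(1 + 2*O) + O*(O + m) (y(m, O) = (m*m + (m + O)*O) + O*(1 + 2*O) = (m² + (O + m)*O) + O*(1 + 2*O) = (m² + O*(O + m)) + O*(1 + 2*O) = m² + O*(1 + 2*O) + O*(O + m))
y(-53, -69)/(-42206) + 42841/11080 = (-69 + (-53)² + 3*(-69)² - 69*(-53))/(-42206) + 42841/11080 = (-69 + 2809 + 3*4761 + 3657)*(-1/42206) + 42841*(1/11080) = (-69 + 2809 + 14283 + 3657)*(-1/42206) + 42841/11080 = 20680*(-1/42206) + 42841/11080 = -220/449 + 42841/11080 = 16798009/4974920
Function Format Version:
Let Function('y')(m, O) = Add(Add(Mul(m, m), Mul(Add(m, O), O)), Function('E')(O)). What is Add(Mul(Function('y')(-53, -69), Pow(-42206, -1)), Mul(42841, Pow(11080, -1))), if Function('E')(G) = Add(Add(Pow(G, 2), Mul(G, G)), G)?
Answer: Rational(16798009, 4974920) ≈ 3.3765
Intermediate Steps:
Function('E')(G) = Add(G, Mul(2, Pow(G, 2))) (Function('E')(G) = Add(Add(Pow(G, 2), Pow(G, 2)), G) = Add(Mul(2, Pow(G, 2)), G) = Add(G, Mul(2, Pow(G, 2))))
Function('y')(m, O) = Add(Pow(m, 2), Mul(O, Add(1, Mul(2, O))), Mul(O, Add(O, m))) (Function('y')(m, O) = Add(Add(Mul(m, m), Mul(Add(m, O), O)), Mul(O, Add(1, Mul(2, O)))) = Add(Add(Pow(m, 2), Mul(Add(O, m), O)), Mul(O, Add(1, Mul(2, O)))) = Add(Add(Pow(m, 2), Mul(O, Add(O, m))), Mul(O, Add(1, Mul(2, O)))) = Add(Pow(m, 2), Mul(O, Add(1, Mul(2, O))), Mul(O, Add(O, m))))
Add(Mul(Function('y')(-53, -69), Pow(-42206, -1)), Mul(42841, Pow(11080, -1))) = Add(Mul(Add(-69, Pow(-53, 2), Mul(3, Pow(-69, 2)), Mul(-69, -53)), Pow(-42206, -1)), Mul(42841, Pow(11080, -1))) = Add(Mul(Add(-69, 2809, Mul(3, 4761), 3657), Rational(-1, 42206)), Mul(42841, Rational(1, 11080))) = Add(Mul(Add(-69, 2809, 14283, 3657), Rational(-1, 42206)), Rational(42841, 11080)) = Add(Mul(20680, Rational(-1, 42206)), Rational(42841, 11080)) = Add(Rational(-220, 449), Rational(42841, 11080)) = Rational(16798009, 4974920)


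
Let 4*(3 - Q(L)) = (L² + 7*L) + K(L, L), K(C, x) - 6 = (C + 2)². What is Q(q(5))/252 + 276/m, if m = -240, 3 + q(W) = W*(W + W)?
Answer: -30461/5040 ≈ -6.0438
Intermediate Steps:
K(C, x) = 6 + (2 + C)² (K(C, x) = 6 + (C + 2)² = 6 + (2 + C)²)
q(W) = -3 + 2*W² (q(W) = -3 + W*(W + W) = -3 + W*(2*W) = -3 + 2*W²)
Q(L) = 3/2 - 7*L/4 - L²/4 - (2 + L)²/4 (Q(L) = 3 - ((L² + 7*L) + (6 + (2 + L)²))/4 = 3 - (6 + L² + (2 + L)² + 7*L)/4 = 3 + (-3/2 - 7*L/4 - L²/4 - (2 + L)²/4) = 3/2 - 7*L/4 - L²/4 - (2 + L)²/4)
Q(q(5))/252 + 276/m = (½ - 11*(-3 + 2*5²)/4 - (-3 + 2*5²)²/2)/252 + 276/(-240) = (½ - 11*(-3 + 2*25)/4 - (-3 + 2*25)²/2)*(1/252) + 276*(-1/240) = (½ - 11*(-3 + 50)/4 - (-3 + 50)²/2)*(1/252) - 23/20 = (½ - 11/4*47 - ½*47²)*(1/252) - 23/20 = (½ - 517/4 - ½*2209)*(1/252) - 23/20 = (½ - 517/4 - 2209/2)*(1/252) - 23/20 = -4933/4*1/252 - 23/20 = -4933/1008 - 23/20 = -30461/5040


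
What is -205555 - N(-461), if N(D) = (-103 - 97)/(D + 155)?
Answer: -31450015/153 ≈ -2.0556e+5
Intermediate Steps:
N(D) = -200/(155 + D)
-205555 - N(-461) = -205555 - (-200)/(155 - 461) = -205555 - (-200)/(-306) = -205555 - (-200)*(-1)/306 = -205555 - 1*100/153 = -205555 - 100/153 = -31450015/153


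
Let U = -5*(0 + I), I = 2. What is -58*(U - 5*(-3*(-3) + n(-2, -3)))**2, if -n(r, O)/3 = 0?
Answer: -175450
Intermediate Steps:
n(r, O) = 0 (n(r, O) = -3*0 = 0)
U = -10 (U = -5*(0 + 2) = -5*2 = -10)
-58*(U - 5*(-3*(-3) + n(-2, -3)))**2 = -58*(-10 - 5*(-3*(-3) + 0))**2 = -58*(-10 - 5*(9 + 0))**2 = -58*(-10 - 5*9)**2 = -58*(-10 - 45)**2 = -58*(-55)**2 = -58*3025 = -175450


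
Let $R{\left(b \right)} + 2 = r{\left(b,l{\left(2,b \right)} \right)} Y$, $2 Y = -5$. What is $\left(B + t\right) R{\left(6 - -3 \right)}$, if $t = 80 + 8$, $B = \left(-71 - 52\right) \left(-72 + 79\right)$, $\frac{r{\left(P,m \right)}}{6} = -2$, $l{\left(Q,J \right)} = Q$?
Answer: $-21644$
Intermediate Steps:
$r{\left(P,m \right)} = -12$ ($r{\left(P,m \right)} = 6 \left(-2\right) = -12$)
$B = -861$ ($B = \left(-123\right) 7 = -861$)
$t = 88$
$Y = - \frac{5}{2}$ ($Y = \frac{1}{2} \left(-5\right) = - \frac{5}{2} \approx -2.5$)
$R{\left(b \right)} = 28$ ($R{\left(b \right)} = -2 - -30 = -2 + 30 = 28$)
$\left(B + t\right) R{\left(6 - -3 \right)} = \left(-861 + 88\right) 28 = \left(-773\right) 28 = -21644$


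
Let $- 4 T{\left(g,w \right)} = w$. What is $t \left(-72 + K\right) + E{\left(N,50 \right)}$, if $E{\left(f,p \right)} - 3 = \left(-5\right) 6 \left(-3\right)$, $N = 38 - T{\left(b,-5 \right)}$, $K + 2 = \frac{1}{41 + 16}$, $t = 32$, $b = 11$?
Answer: $- \frac{129643}{57} \approx -2274.4$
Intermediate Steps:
$K = - \frac{113}{57}$ ($K = -2 + \frac{1}{41 + 16} = -2 + \frac{1}{57} = - \frac{113}{57} \approx -1.9825$)
$T{\left(g,w \right)} = - \frac{w}{4}$
$N = \frac{147}{4}$ ($N = 38 - \left(- \frac{1}{4}\right) \left(-5\right) = 38 - \frac{5}{4} = \frac{147}{4} \approx 36.75$)
$E{\left(f,p \right)} = 93$ ($E{\left(f,p \right)} = 3 + \left(-5\right) 6 \left(-3\right) = 3 - -90 = 3 + 90 = 93$)
$t \left(-72 + K\right) + E{\left(N,50 \right)} = 32 \left(-72 - \frac{113}{57}\right) + 93 = 32 \left(- \frac{4217}{57}\right) + 93 = - \frac{134944}{57} + 93 = - \frac{129643}{57}$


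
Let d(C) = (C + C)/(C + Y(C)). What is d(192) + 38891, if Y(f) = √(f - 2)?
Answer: 713181131/18337 - 192*√190/18337 ≈ 38893.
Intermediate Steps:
Y(f) = √(-2 + f)
d(C) = 2*C/(C + √(-2 + C)) (d(C) = (C + C)/(C + √(-2 + C)) = (2*C)/(C + √(-2 + C)) = 2*C/(C + √(-2 + C)))
d(192) + 38891 = 2*192/(192 + √(-2 + 192)) + 38891 = 2*192/(192 + √190) + 38891 = 384/(192 + √190) + 38891 = 38891 + 384/(192 + √190)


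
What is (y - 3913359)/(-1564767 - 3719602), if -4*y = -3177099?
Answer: 12476337/21137476 ≈ 0.59025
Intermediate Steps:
y = 3177099/4 (y = -1/4*(-3177099) = 3177099/4 ≈ 7.9428e+5)
(y - 3913359)/(-1564767 - 3719602) = (3177099/4 - 3913359)/(-1564767 - 3719602) = -12476337/4/(-5284369) = -12476337/4*(-1/5284369) = 12476337/21137476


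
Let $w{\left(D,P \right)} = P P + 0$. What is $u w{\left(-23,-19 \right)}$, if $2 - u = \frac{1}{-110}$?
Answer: $\frac{79781}{110} \approx 725.28$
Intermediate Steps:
$w{\left(D,P \right)} = P^{2}$ ($w{\left(D,P \right)} = P^{2} + 0 = P^{2}$)
$u = \frac{221}{110}$ ($u = 2 - \frac{1}{-110} = 2 - - \frac{1}{110} = 2 + \frac{1}{110} = \frac{221}{110} \approx 2.0091$)
$u w{\left(-23,-19 \right)} = \frac{221 \left(-19\right)^{2}}{110} = \frac{221}{110} \cdot 361 = \frac{79781}{110}$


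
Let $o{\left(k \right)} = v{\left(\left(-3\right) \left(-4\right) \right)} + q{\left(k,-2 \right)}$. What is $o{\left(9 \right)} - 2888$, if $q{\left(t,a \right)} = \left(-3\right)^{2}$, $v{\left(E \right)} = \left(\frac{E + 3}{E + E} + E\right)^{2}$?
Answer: $- \frac{174055}{64} \approx -2719.6$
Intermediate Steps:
$v{\left(E \right)} = \left(E + \frac{3 + E}{2 E}\right)^{2}$ ($v{\left(E \right)} = \left(\frac{3 + E}{2 E} + E\right)^{2} = \left(E + \frac{3 + E}{2 E}\right)^{2}$)
$q{\left(t,a \right)} = 9$
$o{\left(k \right)} = \frac{10777}{64}$ ($o{\left(k \right)} = \frac{\left(3 - -12 + 2 \left(\left(-3\right) \left(-4\right)\right)^{2}\right)^{2}}{4 \cdot 144} + 9 = \frac{\left(3 + 12 + 2 \cdot 12^{2}\right)^{2}}{4 \cdot 144} + 9 = \frac{1}{4} \cdot \frac{1}{144} \left(3 + 12 + 2 \cdot 144\right)^{2} + 9 = \frac{1}{4} \cdot \frac{1}{144} \left(3 + 12 + 288\right)^{2} + 9 = \frac{1}{4} \cdot \frac{1}{144} \cdot 303^{2} + 9 = \frac{1}{4} \cdot \frac{1}{144} \cdot 91809 + 9 = \frac{10201}{64} + 9 = \frac{10777}{64}$)
$o{\left(9 \right)} - 2888 = \frac{10777}{64} - 2888 = - \frac{174055}{64}$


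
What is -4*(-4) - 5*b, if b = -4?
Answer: 36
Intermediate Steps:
-4*(-4) - 5*b = -4*(-4) - 5*(-4) = 16 + 20 = 36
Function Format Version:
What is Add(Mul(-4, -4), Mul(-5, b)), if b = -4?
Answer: 36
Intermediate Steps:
Add(Mul(-4, -4), Mul(-5, b)) = Add(Mul(-4, -4), Mul(-5, -4)) = Add(16, 20) = 36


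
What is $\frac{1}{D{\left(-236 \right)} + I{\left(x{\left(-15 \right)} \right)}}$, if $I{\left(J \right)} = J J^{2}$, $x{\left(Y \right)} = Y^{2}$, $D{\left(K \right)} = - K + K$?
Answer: $\frac{1}{11390625} \approx 8.7791 \cdot 10^{-8}$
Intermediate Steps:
$D{\left(K \right)} = 0$
$I{\left(J \right)} = J^{3}$
$\frac{1}{D{\left(-236 \right)} + I{\left(x{\left(-15 \right)} \right)}} = \frac{1}{0 + \left(\left(-15\right)^{2}\right)^{3}} = \frac{1}{0 + 225^{3}} = \frac{1}{0 + 11390625} = \frac{1}{11390625}$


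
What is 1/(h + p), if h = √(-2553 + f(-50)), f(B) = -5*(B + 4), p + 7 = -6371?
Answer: -6378/40681207 - I*√2323/40681207 ≈ -0.00015678 - 1.1848e-6*I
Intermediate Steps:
p = -6378 (p = -7 - 6371 = -6378)
f(B) = -20 - 5*B (f(B) = -5*(4 + B) = -20 - 5*B)
h = I*√2323 (h = √(-2553 + (-20 - 5*(-50))) = √(-2553 + (-20 + 250)) = √(-2553 + 230) = √(-2323) = I*√2323 ≈ 48.198*I)
1/(h + p) = 1/(I*√2323 - 6378) = 1/(-6378 + I*√2323)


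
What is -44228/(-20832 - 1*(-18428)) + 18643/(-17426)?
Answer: 181474839/10473026 ≈ 17.328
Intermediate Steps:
-44228/(-20832 - 1*(-18428)) + 18643/(-17426) = -44228/(-20832 + 18428) + 18643*(-1/17426) = -44228/(-2404) - 18643/17426 = -44228*(-1/2404) - 18643/17426 = 11057/601 - 18643/17426 = 181474839/10473026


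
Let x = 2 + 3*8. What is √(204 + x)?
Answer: √230 ≈ 15.166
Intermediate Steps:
x = 26 (x = 2 + 24 = 26)
√(204 + x) = √(204 + 26) = √230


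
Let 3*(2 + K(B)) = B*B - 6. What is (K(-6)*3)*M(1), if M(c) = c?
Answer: 24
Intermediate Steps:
K(B) = -4 + B**2/3 (K(B) = -2 + (B*B - 6)/3 = -2 + (B**2 - 6)/3 = -2 + (-6 + B**2)/3 = -2 + (-2 + B**2/3) = -4 + B**2/3)
(K(-6)*3)*M(1) = ((-4 + (1/3)*(-6)**2)*3)*1 = ((-4 + (1/3)*36)*3)*1 = ((-4 + 12)*3)*1 = (8*3)*1 = 24*1 = 24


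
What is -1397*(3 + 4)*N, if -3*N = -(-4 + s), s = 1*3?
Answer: 9779/3 ≈ 3259.7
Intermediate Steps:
s = 3
N = -1/3 (N = -(-1)*(-4 + 3)/3 = -(-1)*(-1)/3 = -1/3*1 = -1/3 ≈ -0.33333)
-1397*(3 + 4)*N = -1397*(3 + 4)*(-1)/3 = -9779*(-1)/3 = -1397*(-7/3) = 9779/3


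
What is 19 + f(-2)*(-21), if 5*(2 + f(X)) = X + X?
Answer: 389/5 ≈ 77.800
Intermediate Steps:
f(X) = -2 + 2*X/5 (f(X) = -2 + (X + X)/5 = -2 + (2*X)/5 = -2 + 2*X/5)
19 + f(-2)*(-21) = 19 + (-2 + (⅖)*(-2))*(-21) = 19 + (-2 - ⅘)*(-21) = 19 - 14/5*(-21) = 19 + 294/5 = 389/5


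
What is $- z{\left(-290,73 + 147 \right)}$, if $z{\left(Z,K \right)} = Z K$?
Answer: $63800$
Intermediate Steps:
$z{\left(Z,K \right)} = K Z$
$- z{\left(-290,73 + 147 \right)} = - \left(73 + 147\right) \left(-290\right) = - 220 \left(-290\right) = \left(-1\right) \left(-63800\right) = 63800$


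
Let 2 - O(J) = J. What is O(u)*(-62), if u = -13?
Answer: -930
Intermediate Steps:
O(J) = 2 - J
O(u)*(-62) = (2 - 1*(-13))*(-62) = (2 + 13)*(-62) = 15*(-62) = -930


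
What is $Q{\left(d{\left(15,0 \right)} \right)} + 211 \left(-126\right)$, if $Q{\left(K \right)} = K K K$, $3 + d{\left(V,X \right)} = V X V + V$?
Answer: $-24858$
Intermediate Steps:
$d{\left(V,X \right)} = -3 + V + X V^{2}$ ($d{\left(V,X \right)} = -3 + \left(V X V + V\right) = -3 + \left(X V^{2} + V\right) = -3 + \left(V + X V^{2}\right) = -3 + V + X V^{2}$)
$Q{\left(K \right)} = K^{3}$ ($Q{\left(K \right)} = K^{2} K = K^{3}$)
$Q{\left(d{\left(15,0 \right)} \right)} + 211 \left(-126\right) = \left(-3 + 15 + 0 \cdot 15^{2}\right)^{3} + 211 \left(-126\right) = \left(-3 + 15 + 0 \cdot 225\right)^{3} - 26586 = \left(-3 + 15 + 0\right)^{3} - 26586 = 12^{3} - 26586 = 1728 - 26586 = -24858$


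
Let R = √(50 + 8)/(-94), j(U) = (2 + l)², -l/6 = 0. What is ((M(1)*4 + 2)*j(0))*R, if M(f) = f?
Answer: -12*√58/47 ≈ -1.9445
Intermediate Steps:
l = 0 (l = -6*0 = 0)
j(U) = 4 (j(U) = (2 + 0)² = 2² = 4)
R = -√58/94 (R = √58*(-1/94) = -√58/94 ≈ -0.081019)
((M(1)*4 + 2)*j(0))*R = ((1*4 + 2)*4)*(-√58/94) = ((4 + 2)*4)*(-√58/94) = (6*4)*(-√58/94) = 24*(-√58/94) = -12*√58/47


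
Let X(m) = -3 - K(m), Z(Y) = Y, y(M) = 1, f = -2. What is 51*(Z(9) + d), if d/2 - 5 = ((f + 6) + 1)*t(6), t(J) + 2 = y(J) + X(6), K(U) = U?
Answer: -4131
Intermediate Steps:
X(m) = -3 - m
t(J) = -10 (t(J) = -2 + (1 + (-3 - 1*6)) = -2 + (1 + (-3 - 6)) = -2 + (1 - 9) = -2 - 8 = -10)
d = -90 (d = 10 + 2*(((-2 + 6) + 1)*(-10)) = 10 + 2*((4 + 1)*(-10)) = 10 + 2*(5*(-10)) = 10 + 2*(-50) = 10 - 100 = -90)
51*(Z(9) + d) = 51*(9 - 90) = 51*(-81) = -4131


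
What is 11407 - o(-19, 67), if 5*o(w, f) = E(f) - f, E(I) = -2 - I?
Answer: 57171/5 ≈ 11434.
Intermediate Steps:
o(w, f) = -⅖ - 2*f/5 (o(w, f) = ((-2 - f) - f)/5 = (-2 - 2*f)/5 = -⅖ - 2*f/5)
11407 - o(-19, 67) = 11407 - (-⅖ - ⅖*67) = 11407 - (-⅖ - 134/5) = 11407 - 1*(-136/5) = 11407 + 136/5 = 57171/5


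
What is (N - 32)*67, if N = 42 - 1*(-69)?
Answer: 5293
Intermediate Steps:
N = 111 (N = 42 + 69 = 111)
(N - 32)*67 = (111 - 32)*67 = 79*67 = 5293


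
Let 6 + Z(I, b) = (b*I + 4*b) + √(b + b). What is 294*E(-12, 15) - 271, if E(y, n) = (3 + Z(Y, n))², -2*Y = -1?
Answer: 2463325/2 + 37926*√30 ≈ 1.4394e+6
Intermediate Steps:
Y = ½ (Y = -½*(-1) = ½ ≈ 0.50000)
Z(I, b) = -6 + 4*b + I*b + √2*√b (Z(I, b) = -6 + ((b*I + 4*b) + √(b + b)) = -6 + ((I*b + 4*b) + √(2*b)) = -6 + ((4*b + I*b) + √2*√b) = -6 + (4*b + I*b + √2*√b) = -6 + 4*b + I*b + √2*√b)
E(y, n) = (-3 + 9*n/2 + √2*√n)² (E(y, n) = (3 + (-6 + 4*n + n/2 + √2*√n))² = (3 + (-6 + 9*n/2 + √2*√n))² = (-3 + 9*n/2 + √2*√n)²)
294*E(-12, 15) - 271 = 294*((-6 + 9*15 + 2*√2*√15)²/4) - 271 = 294*((-6 + 135 + 2*√30)²/4) - 271 = 294*((129 + 2*√30)²/4) - 271 = 147*(129 + 2*√30)²/2 - 271 = -271 + 147*(129 + 2*√30)²/2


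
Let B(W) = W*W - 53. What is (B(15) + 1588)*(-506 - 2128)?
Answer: -4635840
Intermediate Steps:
B(W) = -53 + W² (B(W) = W² - 53 = -53 + W²)
(B(15) + 1588)*(-506 - 2128) = ((-53 + 15²) + 1588)*(-506 - 2128) = ((-53 + 225) + 1588)*(-2634) = (172 + 1588)*(-2634) = 1760*(-2634) = -4635840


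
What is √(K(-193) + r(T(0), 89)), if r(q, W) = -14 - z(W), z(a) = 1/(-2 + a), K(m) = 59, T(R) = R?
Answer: √340518/87 ≈ 6.7073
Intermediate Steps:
r(q, W) = -14 - 1/(-2 + W)
√(K(-193) + r(T(0), 89)) = √(59 + (27 - 14*89)/(-2 + 89)) = √(59 + (27 - 1246)/87) = √(59 + (1/87)*(-1219)) = √(59 - 1219/87) = √(3914/87) = √340518/87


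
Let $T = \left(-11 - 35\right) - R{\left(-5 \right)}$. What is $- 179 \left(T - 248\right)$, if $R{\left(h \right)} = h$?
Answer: $51731$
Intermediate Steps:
$T = -41$ ($T = \left(-11 - 35\right) - -5 = \left(-11 - 35\right) + 5 = -46 + 5 = -41$)
$- 179 \left(T - 248\right) = - 179 \left(-41 - 248\right) = \left(-179\right) \left(-289\right) = 51731$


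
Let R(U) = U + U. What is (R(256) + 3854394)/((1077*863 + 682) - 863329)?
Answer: 1927453/33402 ≈ 57.705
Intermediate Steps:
R(U) = 2*U
(R(256) + 3854394)/((1077*863 + 682) - 863329) = (2*256 + 3854394)/((1077*863 + 682) - 863329) = (512 + 3854394)/((929451 + 682) - 863329) = 3854906/(930133 - 863329) = 3854906/66804 = 3854906*(1/66804) = 1927453/33402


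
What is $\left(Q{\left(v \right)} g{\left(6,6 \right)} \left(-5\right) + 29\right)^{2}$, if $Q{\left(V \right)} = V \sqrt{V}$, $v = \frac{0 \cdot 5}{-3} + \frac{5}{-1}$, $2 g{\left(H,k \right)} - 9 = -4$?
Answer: $- \frac{74761}{4} + 3625 i \sqrt{5} \approx -18690.0 + 8105.8 i$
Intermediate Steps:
$g{\left(H,k \right)} = \frac{5}{2}$ ($g{\left(H,k \right)} = \frac{9}{2} + \frac{1}{2} \left(-4\right) = \frac{9}{2} - 2 = \frac{5}{2}$)
$v = -5$ ($v = 0 \left(- \frac{1}{3}\right) + 5 \left(-1\right) = 0 - 5 = -5$)
$Q{\left(V \right)} = V^{\frac{3}{2}}$
$\left(Q{\left(v \right)} g{\left(6,6 \right)} \left(-5\right) + 29\right)^{2} = \left(\left(-5\right)^{\frac{3}{2}} \cdot \frac{5}{2} \left(-5\right) + 29\right)^{2} = \left(- 5 i \sqrt{5} \cdot \frac{5}{2} \left(-5\right) + 29\right)^{2} = \left(- \frac{25 i \sqrt{5}}{2} \left(-5\right) + 29\right)^{2} = \left(\frac{125 i \sqrt{5}}{2} + 29\right)^{2} = \left(29 + \frac{125 i \sqrt{5}}{2}\right)^{2}$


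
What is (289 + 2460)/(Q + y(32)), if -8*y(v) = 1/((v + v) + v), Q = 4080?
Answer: 2111232/3133439 ≈ 0.67377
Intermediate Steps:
y(v) = -1/(24*v) (y(v) = -1/(8*((v + v) + v)) = -1/(8*(2*v + v)) = -1/(3*v)/8 = -1/(24*v))
(289 + 2460)/(Q + y(32)) = (289 + 2460)/(4080 - 1/24/32) = 2749/(4080 - 1/24*1/32) = 2749/(4080 - 1/768) = 2749/(3133439/768) = 2749*(768/3133439) = 2111232/3133439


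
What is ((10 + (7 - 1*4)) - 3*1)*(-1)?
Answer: -10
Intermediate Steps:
((10 + (7 - 1*4)) - 3*1)*(-1) = ((10 + (7 - 4)) - 3)*(-1) = ((10 + 3) - 3)*(-1) = (13 - 3)*(-1) = 10*(-1) = -10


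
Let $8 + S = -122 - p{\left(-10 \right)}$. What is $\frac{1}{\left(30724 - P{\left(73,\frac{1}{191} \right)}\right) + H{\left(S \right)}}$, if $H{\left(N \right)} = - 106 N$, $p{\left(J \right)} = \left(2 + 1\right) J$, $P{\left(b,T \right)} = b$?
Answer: $\frac{1}{41251} \approx 2.4242 \cdot 10^{-5}$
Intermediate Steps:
$p{\left(J \right)} = 3 J$
$S = -100$ ($S = -8 - \left(122 + 3 \left(-10\right)\right) = -8 - 92 = -100$)
$\frac{1}{\left(30724 - P{\left(73,\frac{1}{191} \right)}\right) + H{\left(S \right)}} = \frac{1}{\left(30724 - 73\right) - -10600} = \frac{1}{\left(30724 - 73\right) + 10600} = \frac{1}{30651 + 10600} = \frac{1}{41251}$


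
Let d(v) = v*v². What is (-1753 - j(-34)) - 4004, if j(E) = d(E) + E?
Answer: 33581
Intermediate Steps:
d(v) = v³
j(E) = E + E³ (j(E) = E³ + E = E + E³)
(-1753 - j(-34)) - 4004 = (-1753 - (-34 + (-34)³)) - 4004 = (-1753 - (-34 - 39304)) - 4004 = (-1753 - 1*(-39338)) - 4004 = (-1753 + 39338) - 4004 = 37585 - 4004 = 33581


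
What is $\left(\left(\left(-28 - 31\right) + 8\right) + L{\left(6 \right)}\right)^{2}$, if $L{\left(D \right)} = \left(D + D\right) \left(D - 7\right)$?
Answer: $3969$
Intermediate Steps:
$L{\left(D \right)} = 2 D \left(-7 + D\right)$
$\left(\left(\left(-28 - 31\right) + 8\right) + L{\left(6 \right)}\right)^{2} = \left(\left(\left(-28 - 31\right) + 8\right) + 2 \cdot 6 \left(-7 + 6\right)\right)^{2} = \left(\left(-59 + 8\right) + 2 \cdot 6 \left(-1\right)\right)^{2} = \left(-51 - 12\right)^{2} = \left(-63\right)^{2} = 3969$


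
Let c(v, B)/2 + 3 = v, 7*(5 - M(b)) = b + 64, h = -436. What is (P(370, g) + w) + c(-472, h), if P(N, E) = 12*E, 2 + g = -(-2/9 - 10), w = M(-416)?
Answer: -16717/21 ≈ -796.05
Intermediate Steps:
M(b) = -29/7 - b/7 (M(b) = 5 - (b + 64)/7 = 5 - (64 + b)/7 = 5 + (-64/7 - b/7) = -29/7 - b/7)
w = 387/7 (w = -29/7 - 1/7*(-416) = -29/7 + 416/7 = 387/7 ≈ 55.286)
c(v, B) = -6 + 2*v
g = 74/9 (g = -2 - (-2/9 - 10) = -2 - 1*(-92/9) = -2 + 92/9 = 74/9 ≈ 8.2222)
(P(370, g) + w) + c(-472, h) = (12*(74/9) + 387/7) + (-6 + 2*(-472)) = (296/3 + 387/7) + (-6 - 944) = 3233/21 - 950 = -16717/21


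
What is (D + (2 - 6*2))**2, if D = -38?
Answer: 2304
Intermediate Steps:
(D + (2 - 6*2))**2 = (-38 + (2 - 6*2))**2 = (-38 + (2 - 12))**2 = (-38 - 10)**2 = (-48)**2 = 2304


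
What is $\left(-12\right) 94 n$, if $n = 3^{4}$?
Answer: $-91368$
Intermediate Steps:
$n = 81$
$\left(-12\right) 94 n = \left(-12\right) 94 \cdot 81 = \left(-1128\right) 81 = -91368$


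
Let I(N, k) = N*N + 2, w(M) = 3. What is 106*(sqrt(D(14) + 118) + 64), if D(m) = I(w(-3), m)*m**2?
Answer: 6784 + 106*sqrt(2274) ≈ 11839.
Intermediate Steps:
I(N, k) = 2 + N**2 (I(N, k) = N**2 + 2 = 2 + N**2)
D(m) = 11*m**2 (D(m) = (2 + 3**2)*m**2 = (2 + 9)*m**2 = 11*m**2)
106*(sqrt(D(14) + 118) + 64) = 106*(sqrt(11*14**2 + 118) + 64) = 106*(sqrt(11*196 + 118) + 64) = 106*(sqrt(2156 + 118) + 64) = 106*(sqrt(2274) + 64) = 106*(64 + sqrt(2274)) = 6784 + 106*sqrt(2274)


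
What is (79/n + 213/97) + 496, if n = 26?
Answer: 1264113/2522 ≈ 501.23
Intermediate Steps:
(79/n + 213/97) + 496 = (79/26 + 213/97) + 496 = 13201/2522 + 496 = 1264113/2522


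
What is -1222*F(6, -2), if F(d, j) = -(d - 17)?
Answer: -13442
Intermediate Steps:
F(d, j) = 17 - d (F(d, j) = -(-17 + d) = 17 - d)
-1222*F(6, -2) = -1222*(17 - 1*6) = -1222*(17 - 6) = -1222*11 = -13442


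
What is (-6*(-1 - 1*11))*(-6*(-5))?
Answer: 2160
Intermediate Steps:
(-6*(-1 - 1*11))*(-6*(-5)) = -6*(-1 - 11)*30 = -6*(-12)*30 = 72*30 = 2160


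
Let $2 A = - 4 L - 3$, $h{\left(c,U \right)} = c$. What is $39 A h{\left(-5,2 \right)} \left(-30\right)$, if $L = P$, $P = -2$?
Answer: $14625$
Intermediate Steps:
$L = -2$
$A = \frac{5}{2}$ ($A = \frac{\left(-4\right) \left(-2\right) - 3}{2} = \frac{8 - 3}{2} = \frac{1}{2} \cdot 5 = \frac{5}{2} \approx 2.5$)
$39 A h{\left(-5,2 \right)} \left(-30\right) = 39 \cdot \frac{5}{2} \left(-5\right) \left(-30\right) = 39 \left(- \frac{25}{2}\right) \left(-30\right) = \left(- \frac{975}{2}\right) \left(-30\right) = 14625$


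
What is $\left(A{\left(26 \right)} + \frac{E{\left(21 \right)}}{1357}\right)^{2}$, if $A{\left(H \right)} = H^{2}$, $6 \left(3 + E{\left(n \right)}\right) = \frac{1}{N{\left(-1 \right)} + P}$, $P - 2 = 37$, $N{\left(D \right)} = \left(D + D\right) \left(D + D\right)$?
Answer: $\frac{56013106859999689}{122574211236} \approx 4.5697 \cdot 10^{5}$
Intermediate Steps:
$N{\left(D \right)} = 4 D^{2}$ ($N{\left(D \right)} = 2 D 2 D = 4 D^{2}$)
$P = 39$ ($P = 2 + 37 = 39$)
$E{\left(n \right)} = - \frac{773}{258}$ ($E{\left(n \right)} = -3 + \frac{1}{6 \left(4 \left(-1\right)^{2} + 39\right)} = -3 + \frac{1}{6 \left(4 \cdot 1 + 39\right)} = -3 + \frac{1}{6 \left(4 + 39\right)} = -3 + \frac{1}{6 \cdot 43} = -3 + \frac{1}{6} \cdot \frac{1}{43} = -3 + \frac{1}{258} = - \frac{773}{258}$)
$\left(A{\left(26 \right)} + \frac{E{\left(21 \right)}}{1357}\right)^{2} = \left(26^{2} - \frac{773}{258 \cdot 1357}\right)^{2} = \left(676 - \frac{773}{350106}\right)^{2} = \left(\frac{236670883}{350106}\right)^{2} = \frac{56013106859999689}{122574211236}$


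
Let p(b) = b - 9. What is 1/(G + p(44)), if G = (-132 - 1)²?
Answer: 1/17724 ≈ 5.6421e-5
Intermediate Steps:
p(b) = -9 + b
G = 17689 (G = (-133)² = 17689)
1/(G + p(44)) = 1/(17689 + (-9 + 44)) = 1/(17689 + 35) = 1/17724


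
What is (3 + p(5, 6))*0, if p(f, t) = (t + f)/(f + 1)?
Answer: 0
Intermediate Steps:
p(f, t) = (f + t)/(1 + f)
(3 + p(5, 6))*0 = (3 + (5 + 6)/(1 + 5))*0 = (3 + 11/6)*0 = (29/6)*0 = 0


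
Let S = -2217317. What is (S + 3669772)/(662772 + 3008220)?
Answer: 1452455/3670992 ≈ 0.39566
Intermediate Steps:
(S + 3669772)/(662772 + 3008220) = (-2217317 + 3669772)/(662772 + 3008220) = 1452455/3670992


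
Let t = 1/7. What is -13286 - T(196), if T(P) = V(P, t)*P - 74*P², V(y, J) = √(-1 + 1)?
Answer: 2829498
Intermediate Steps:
t = ⅐ ≈ 0.14286
V(y, J) = 0 (V(y, J) = √0 = 0)
T(P) = -74*P² (T(P) = 0*P - 74*P² = 0 - 74*P² = -74*P²)
-13286 - T(196) = -13286 - (-74)*196² = -13286 - (-74)*38416 = -13286 - 1*(-2842784) = -13286 + 2842784 = 2829498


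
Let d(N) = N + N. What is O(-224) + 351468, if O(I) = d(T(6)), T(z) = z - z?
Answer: 351468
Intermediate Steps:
T(z) = 0
d(N) = 2*N
O(I) = 0 (O(I) = 2*0 = 0)
O(-224) + 351468 = 0 + 351468 = 351468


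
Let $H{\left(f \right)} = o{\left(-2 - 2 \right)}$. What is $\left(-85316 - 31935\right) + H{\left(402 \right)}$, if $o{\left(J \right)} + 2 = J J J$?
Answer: $-117317$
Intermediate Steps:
$o{\left(J \right)} = -2 + J^{3}$ ($o{\left(J \right)} = -2 + J J J = -2 + J^{2} J = -2 + J^{3}$)
$H{\left(f \right)} = -66$ ($H{\left(f \right)} = -2 + \left(-2 - 2\right)^{3} = -2 + \left(-4\right)^{3} = -2 - 64 = -66$)
$\left(-85316 - 31935\right) + H{\left(402 \right)} = \left(-85316 - 31935\right) - 66 = -117251 - 66 = -117317$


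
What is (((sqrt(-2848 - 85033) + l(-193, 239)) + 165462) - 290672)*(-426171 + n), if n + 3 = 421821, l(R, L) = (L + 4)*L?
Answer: 292229949 - 4353*I*sqrt(87881) ≈ 2.9223e+8 - 1.2904e+6*I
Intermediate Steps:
l(R, L) = L*(4 + L) (l(R, L) = (4 + L)*L = L*(4 + L))
n = 421818 (n = -3 + 421821 = 421818)
(((sqrt(-2848 - 85033) + l(-193, 239)) + 165462) - 290672)*(-426171 + n) = (((sqrt(-2848 - 85033) + 239*(4 + 239)) + 165462) - 290672)*(-426171 + 421818) = (((sqrt(-87881) + 239*243) + 165462) - 290672)*(-4353) = (((I*sqrt(87881) + 58077) + 165462) - 290672)*(-4353) = (((58077 + I*sqrt(87881)) + 165462) - 290672)*(-4353) = ((223539 + I*sqrt(87881)) - 290672)*(-4353) = (-67133 + I*sqrt(87881))*(-4353) = 292229949 - 4353*I*sqrt(87881)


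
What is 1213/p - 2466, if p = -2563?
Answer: -6321571/2563 ≈ -2466.5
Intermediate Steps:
1213/p - 2466 = 1213/(-2563) - 2466 = 1213*(-1/2563) - 2466 = -1213/2563 - 2466 = -6321571/2563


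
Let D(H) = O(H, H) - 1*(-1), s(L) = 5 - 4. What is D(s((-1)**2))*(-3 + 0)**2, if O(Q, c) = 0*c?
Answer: 9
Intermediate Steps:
O(Q, c) = 0
s(L) = 1
D(H) = 1 (D(H) = 0 - 1*(-1) = 0 + 1 = 1)
D(s((-1)**2))*(-3 + 0)**2 = 1*(-3 + 0)**2 = 1*(-3)**2 = 1*9 = 9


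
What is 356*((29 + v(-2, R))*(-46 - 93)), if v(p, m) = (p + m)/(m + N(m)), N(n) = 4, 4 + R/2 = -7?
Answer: -4503044/3 ≈ -1.5010e+6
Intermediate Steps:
R = -22 (R = -8 + 2*(-7) = -8 - 14 = -22)
v(p, m) = (m + p)/(4 + m) (v(p, m) = (p + m)/(m + 4) = (m + p)/(4 + m))
356*((29 + v(-2, R))*(-46 - 93)) = 356*((29 + (-22 - 2)/(4 - 22))*(-46 - 93)) = 356*((29 - 24/(-18))*(-139)) = 356*((29 - 1/18*(-24))*(-139)) = 356*((29 + 4/3)*(-139)) = 356*((91/3)*(-139)) = 356*(-12649/3) = -4503044/3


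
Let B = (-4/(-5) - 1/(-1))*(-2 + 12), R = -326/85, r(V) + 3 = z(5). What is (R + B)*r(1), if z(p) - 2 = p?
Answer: 4816/85 ≈ 56.659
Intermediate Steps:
z(p) = 2 + p
r(V) = 4 (r(V) = -3 + (2 + 5) = -3 + 7 = 4)
R = -326/85 (R = -326*1/85 = -326/85 ≈ -3.8353)
B = 18 (B = (-4*(-⅕) - 1*(-1))*10 = (⅘ + 1)*10 = (9/5)*10 = 18)
(R + B)*r(1) = (-326/85 + 18)*4 = (1204/85)*4 = 4816/85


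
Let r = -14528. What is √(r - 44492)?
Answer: 2*I*√14755 ≈ 242.94*I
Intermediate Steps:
√(r - 44492) = √(-14528 - 44492) = √(-59020) = 2*I*√14755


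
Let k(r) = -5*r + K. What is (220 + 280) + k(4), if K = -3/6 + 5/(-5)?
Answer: 957/2 ≈ 478.50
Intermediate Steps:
K = -3/2 (K = -3*1/6 + 5*(-1/5) = -1/2 - 1 = -3/2 ≈ -1.5000)
k(r) = -3/2 - 5*r (k(r) = -5*r - 3/2 = -3/2 - 5*r)
(220 + 280) + k(4) = (220 + 280) + (-3/2 - 5*4) = 500 + (-3/2 - 20) = 500 - 43/2 = 957/2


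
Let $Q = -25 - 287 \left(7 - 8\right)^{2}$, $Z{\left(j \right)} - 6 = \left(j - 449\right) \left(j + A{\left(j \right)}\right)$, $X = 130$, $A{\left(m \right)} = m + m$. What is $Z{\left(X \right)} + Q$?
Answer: $-124716$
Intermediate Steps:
$A{\left(m \right)} = 2 m$
$Z{\left(j \right)} = 6 + 3 j \left(-449 + j\right)$ ($Z{\left(j \right)} = 6 + \left(j - 449\right) \left(j + 2 j\right) = 6 + \left(-449 + j\right) 3 j = 6 + 3 j \left(-449 + j\right)$)
$Q = -312$ ($Q = -25 - 287 \left(-1\right)^{2} = -25 - 287 = -312$)
$Z{\left(X \right)} + Q = \left(6 - 175110 + 3 \cdot 130^{2}\right) - 312 = \left(6 - 175110 + 3 \cdot 16900\right) - 312 = \left(6 - 175110 + 50700\right) - 312 = -124404 - 312 = -124716$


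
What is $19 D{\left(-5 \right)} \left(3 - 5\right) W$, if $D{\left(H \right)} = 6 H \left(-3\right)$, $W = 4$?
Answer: $-13680$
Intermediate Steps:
$D{\left(H \right)} = - 18 H$
$19 D{\left(-5 \right)} \left(3 - 5\right) W = 19 \left(\left(-18\right) \left(-5\right)\right) \left(3 - 5\right) 4 = 19 \cdot 90 \left(\left(-2\right) 4\right) = 1710 \left(-8\right) = -13680$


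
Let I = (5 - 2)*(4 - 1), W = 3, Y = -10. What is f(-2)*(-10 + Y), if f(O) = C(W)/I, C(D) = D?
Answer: -20/3 ≈ -6.6667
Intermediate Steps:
I = 9 (I = 3*3 = 9)
f(O) = ⅓ (f(O) = 3/9 = 3*(⅑) = ⅓)
f(-2)*(-10 + Y) = (-10 - 10)/3 = (⅓)*(-20) = -20/3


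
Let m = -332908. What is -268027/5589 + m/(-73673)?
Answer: -17885730359/411758397 ≈ -43.437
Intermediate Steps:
-268027/5589 + m/(-73673) = -268027/5589 - 332908/(-73673) = -268027*1/5589 - 332908*(-1/73673) = -268027/5589 + 332908/73673 = -17885730359/411758397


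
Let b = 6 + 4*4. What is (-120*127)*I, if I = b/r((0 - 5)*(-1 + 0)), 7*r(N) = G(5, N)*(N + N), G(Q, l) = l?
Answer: -234696/5 ≈ -46939.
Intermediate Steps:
b = 22 (b = 6 + 16 = 22)
r(N) = 2*N**2/7 (r(N) = (N*(N + N))/7 = (N*(2*N))/7 = (2*N**2)/7 = 2*N**2/7)
I = 77/25 (I = 22/((2*((0 - 5)*(-1 + 0))**2/7)) = 22/((2*(-5*(-1))**2/7)) = 22/(((2/7)*5**2)) = 22/(((2/7)*25)) = 22/(50/7) = 22*(7/50) = 77/25 ≈ 3.0800)
(-120*127)*I = -120*127*(77/25) = -15240*77/25 = -234696/5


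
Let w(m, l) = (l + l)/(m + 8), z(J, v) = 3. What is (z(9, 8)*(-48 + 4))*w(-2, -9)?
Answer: 396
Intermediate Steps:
w(m, l) = 2*l/(8 + m) (w(m, l) = (2*l)/(8 + m) = 2*l/(8 + m))
(z(9, 8)*(-48 + 4))*w(-2, -9) = (3*(-48 + 4))*(2*(-9)/(8 - 2)) = (3*(-44))*(2*(-9)/6) = -264*(-9)/6 = -132*(-3) = 396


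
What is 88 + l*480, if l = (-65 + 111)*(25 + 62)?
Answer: 1921048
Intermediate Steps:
l = 4002 (l = 46*87 = 4002)
88 + l*480 = 88 + 4002*480 = 88 + 1920960 = 1921048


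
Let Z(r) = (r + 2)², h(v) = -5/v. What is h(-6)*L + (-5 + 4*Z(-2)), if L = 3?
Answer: -5/2 ≈ -2.5000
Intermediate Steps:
Z(r) = (2 + r)²
h(-6)*L + (-5 + 4*Z(-2)) = -5/(-6)*3 + (-5 + 4*(2 - 2)²) = -5*(-⅙)*3 + (-5 + 4*0²) = (⅚)*3 + (-5 + 4*0) = 5/2 + (-5 + 0) = 5/2 - 5 = -5/2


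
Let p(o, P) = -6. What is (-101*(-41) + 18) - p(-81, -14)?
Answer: 4165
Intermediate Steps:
(-101*(-41) + 18) - p(-81, -14) = (-101*(-41) + 18) - 1*(-6) = (4141 + 18) + 6 = 4159 + 6 = 4165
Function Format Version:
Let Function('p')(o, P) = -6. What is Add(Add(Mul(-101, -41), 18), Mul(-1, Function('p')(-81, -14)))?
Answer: 4165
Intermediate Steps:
Add(Add(Mul(-101, -41), 18), Mul(-1, Function('p')(-81, -14))) = Add(Add(Mul(-101, -41), 18), Mul(-1, -6)) = Add(Add(4141, 18), 6) = Add(4159, 6) = 4165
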